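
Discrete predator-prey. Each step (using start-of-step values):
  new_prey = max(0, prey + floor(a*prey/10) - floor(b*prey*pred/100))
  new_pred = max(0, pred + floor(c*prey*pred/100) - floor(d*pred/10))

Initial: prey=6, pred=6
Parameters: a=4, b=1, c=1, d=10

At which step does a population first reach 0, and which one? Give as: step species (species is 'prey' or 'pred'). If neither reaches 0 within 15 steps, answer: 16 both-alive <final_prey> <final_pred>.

Answer: 1 pred

Derivation:
Step 1: prey: 6+2-0=8; pred: 6+0-6=0
First extinction: pred at step 1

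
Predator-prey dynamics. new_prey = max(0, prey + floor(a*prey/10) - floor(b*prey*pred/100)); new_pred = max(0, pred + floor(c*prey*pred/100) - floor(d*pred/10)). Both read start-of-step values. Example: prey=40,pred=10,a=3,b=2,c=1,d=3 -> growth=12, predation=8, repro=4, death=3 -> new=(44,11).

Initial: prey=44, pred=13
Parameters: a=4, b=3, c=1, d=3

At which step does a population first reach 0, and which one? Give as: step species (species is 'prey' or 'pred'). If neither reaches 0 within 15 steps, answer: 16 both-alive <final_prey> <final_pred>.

Step 1: prey: 44+17-17=44; pred: 13+5-3=15
Step 2: prey: 44+17-19=42; pred: 15+6-4=17
Step 3: prey: 42+16-21=37; pred: 17+7-5=19
Step 4: prey: 37+14-21=30; pred: 19+7-5=21
Step 5: prey: 30+12-18=24; pred: 21+6-6=21
Step 6: prey: 24+9-15=18; pred: 21+5-6=20
Step 7: prey: 18+7-10=15; pred: 20+3-6=17
Step 8: prey: 15+6-7=14; pred: 17+2-5=14
Step 9: prey: 14+5-5=14; pred: 14+1-4=11
Step 10: prey: 14+5-4=15; pred: 11+1-3=9
Step 11: prey: 15+6-4=17; pred: 9+1-2=8
Step 12: prey: 17+6-4=19; pred: 8+1-2=7
Step 13: prey: 19+7-3=23; pred: 7+1-2=6
Step 14: prey: 23+9-4=28; pred: 6+1-1=6
Step 15: prey: 28+11-5=34; pred: 6+1-1=6
No extinction within 15 steps

Answer: 16 both-alive 34 6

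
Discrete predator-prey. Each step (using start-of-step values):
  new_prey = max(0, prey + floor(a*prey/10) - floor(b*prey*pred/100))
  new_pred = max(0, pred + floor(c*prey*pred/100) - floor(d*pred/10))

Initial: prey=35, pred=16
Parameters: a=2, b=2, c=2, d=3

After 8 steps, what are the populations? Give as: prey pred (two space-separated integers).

Step 1: prey: 35+7-11=31; pred: 16+11-4=23
Step 2: prey: 31+6-14=23; pred: 23+14-6=31
Step 3: prey: 23+4-14=13; pred: 31+14-9=36
Step 4: prey: 13+2-9=6; pred: 36+9-10=35
Step 5: prey: 6+1-4=3; pred: 35+4-10=29
Step 6: prey: 3+0-1=2; pred: 29+1-8=22
Step 7: prey: 2+0-0=2; pred: 22+0-6=16
Step 8: prey: 2+0-0=2; pred: 16+0-4=12

Answer: 2 12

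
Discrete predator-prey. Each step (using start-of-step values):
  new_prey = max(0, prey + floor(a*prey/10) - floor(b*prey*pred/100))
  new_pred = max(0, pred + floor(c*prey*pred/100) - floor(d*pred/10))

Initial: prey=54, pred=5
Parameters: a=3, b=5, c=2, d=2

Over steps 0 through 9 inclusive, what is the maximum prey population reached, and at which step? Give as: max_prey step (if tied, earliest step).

Answer: 57 1

Derivation:
Step 1: prey: 54+16-13=57; pred: 5+5-1=9
Step 2: prey: 57+17-25=49; pred: 9+10-1=18
Step 3: prey: 49+14-44=19; pred: 18+17-3=32
Step 4: prey: 19+5-30=0; pred: 32+12-6=38
Step 5: prey: 0+0-0=0; pred: 38+0-7=31
Step 6: prey: 0+0-0=0; pred: 31+0-6=25
Step 7: prey: 0+0-0=0; pred: 25+0-5=20
Step 8: prey: 0+0-0=0; pred: 20+0-4=16
Step 9: prey: 0+0-0=0; pred: 16+0-3=13
Max prey = 57 at step 1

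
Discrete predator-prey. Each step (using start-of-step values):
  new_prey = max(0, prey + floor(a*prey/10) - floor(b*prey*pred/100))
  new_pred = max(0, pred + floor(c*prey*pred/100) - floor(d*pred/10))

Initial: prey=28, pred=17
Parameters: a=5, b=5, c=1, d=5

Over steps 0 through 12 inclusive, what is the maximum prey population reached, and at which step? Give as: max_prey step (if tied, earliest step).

Answer: 305 12

Derivation:
Step 1: prey: 28+14-23=19; pred: 17+4-8=13
Step 2: prey: 19+9-12=16; pred: 13+2-6=9
Step 3: prey: 16+8-7=17; pred: 9+1-4=6
Step 4: prey: 17+8-5=20; pred: 6+1-3=4
Step 5: prey: 20+10-4=26; pred: 4+0-2=2
Step 6: prey: 26+13-2=37; pred: 2+0-1=1
Step 7: prey: 37+18-1=54; pred: 1+0-0=1
Step 8: prey: 54+27-2=79; pred: 1+0-0=1
Step 9: prey: 79+39-3=115; pred: 1+0-0=1
Step 10: prey: 115+57-5=167; pred: 1+1-0=2
Step 11: prey: 167+83-16=234; pred: 2+3-1=4
Step 12: prey: 234+117-46=305; pred: 4+9-2=11
Max prey = 305 at step 12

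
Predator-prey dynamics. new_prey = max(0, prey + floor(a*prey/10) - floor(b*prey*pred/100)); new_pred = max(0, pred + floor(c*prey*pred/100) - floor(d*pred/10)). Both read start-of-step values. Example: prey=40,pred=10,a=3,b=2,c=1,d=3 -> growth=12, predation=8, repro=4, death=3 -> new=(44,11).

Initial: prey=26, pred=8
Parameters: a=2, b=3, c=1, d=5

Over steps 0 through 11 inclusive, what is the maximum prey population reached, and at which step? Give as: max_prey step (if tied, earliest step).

Step 1: prey: 26+5-6=25; pred: 8+2-4=6
Step 2: prey: 25+5-4=26; pred: 6+1-3=4
Step 3: prey: 26+5-3=28; pred: 4+1-2=3
Step 4: prey: 28+5-2=31; pred: 3+0-1=2
Step 5: prey: 31+6-1=36; pred: 2+0-1=1
Step 6: prey: 36+7-1=42; pred: 1+0-0=1
Step 7: prey: 42+8-1=49; pred: 1+0-0=1
Step 8: prey: 49+9-1=57; pred: 1+0-0=1
Step 9: prey: 57+11-1=67; pred: 1+0-0=1
Step 10: prey: 67+13-2=78; pred: 1+0-0=1
Step 11: prey: 78+15-2=91; pred: 1+0-0=1
Max prey = 91 at step 11

Answer: 91 11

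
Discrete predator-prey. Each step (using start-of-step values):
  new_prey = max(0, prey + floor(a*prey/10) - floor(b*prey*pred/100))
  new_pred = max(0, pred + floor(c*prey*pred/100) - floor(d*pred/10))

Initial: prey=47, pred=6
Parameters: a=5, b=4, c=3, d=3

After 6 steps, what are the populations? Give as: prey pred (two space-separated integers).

Answer: 0 42

Derivation:
Step 1: prey: 47+23-11=59; pred: 6+8-1=13
Step 2: prey: 59+29-30=58; pred: 13+23-3=33
Step 3: prey: 58+29-76=11; pred: 33+57-9=81
Step 4: prey: 11+5-35=0; pred: 81+26-24=83
Step 5: prey: 0+0-0=0; pred: 83+0-24=59
Step 6: prey: 0+0-0=0; pred: 59+0-17=42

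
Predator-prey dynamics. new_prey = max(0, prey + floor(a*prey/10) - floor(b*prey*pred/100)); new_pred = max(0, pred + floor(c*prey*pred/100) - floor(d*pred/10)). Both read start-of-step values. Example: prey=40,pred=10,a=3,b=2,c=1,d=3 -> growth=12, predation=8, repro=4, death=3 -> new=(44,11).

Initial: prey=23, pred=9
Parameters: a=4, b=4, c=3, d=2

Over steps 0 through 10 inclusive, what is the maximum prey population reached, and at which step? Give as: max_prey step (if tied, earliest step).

Answer: 24 1

Derivation:
Step 1: prey: 23+9-8=24; pred: 9+6-1=14
Step 2: prey: 24+9-13=20; pred: 14+10-2=22
Step 3: prey: 20+8-17=11; pred: 22+13-4=31
Step 4: prey: 11+4-13=2; pred: 31+10-6=35
Step 5: prey: 2+0-2=0; pred: 35+2-7=30
Step 6: prey: 0+0-0=0; pred: 30+0-6=24
Step 7: prey: 0+0-0=0; pred: 24+0-4=20
Step 8: prey: 0+0-0=0; pred: 20+0-4=16
Step 9: prey: 0+0-0=0; pred: 16+0-3=13
Step 10: prey: 0+0-0=0; pred: 13+0-2=11
Max prey = 24 at step 1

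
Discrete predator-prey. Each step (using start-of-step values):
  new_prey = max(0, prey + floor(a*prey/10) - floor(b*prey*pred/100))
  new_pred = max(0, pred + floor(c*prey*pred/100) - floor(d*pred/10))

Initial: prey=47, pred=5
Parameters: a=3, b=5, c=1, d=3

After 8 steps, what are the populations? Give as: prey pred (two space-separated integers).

Answer: 15 8

Derivation:
Step 1: prey: 47+14-11=50; pred: 5+2-1=6
Step 2: prey: 50+15-15=50; pred: 6+3-1=8
Step 3: prey: 50+15-20=45; pred: 8+4-2=10
Step 4: prey: 45+13-22=36; pred: 10+4-3=11
Step 5: prey: 36+10-19=27; pred: 11+3-3=11
Step 6: prey: 27+8-14=21; pred: 11+2-3=10
Step 7: prey: 21+6-10=17; pred: 10+2-3=9
Step 8: prey: 17+5-7=15; pred: 9+1-2=8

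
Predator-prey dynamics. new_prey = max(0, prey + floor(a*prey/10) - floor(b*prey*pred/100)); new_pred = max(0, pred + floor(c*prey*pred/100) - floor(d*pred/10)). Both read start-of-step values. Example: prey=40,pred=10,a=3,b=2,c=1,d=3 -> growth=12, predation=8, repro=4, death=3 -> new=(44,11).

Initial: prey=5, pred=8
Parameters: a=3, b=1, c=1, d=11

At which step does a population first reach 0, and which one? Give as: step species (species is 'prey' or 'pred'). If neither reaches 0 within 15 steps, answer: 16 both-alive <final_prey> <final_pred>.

Step 1: prey: 5+1-0=6; pred: 8+0-8=0
First extinction: pred at step 1

Answer: 1 pred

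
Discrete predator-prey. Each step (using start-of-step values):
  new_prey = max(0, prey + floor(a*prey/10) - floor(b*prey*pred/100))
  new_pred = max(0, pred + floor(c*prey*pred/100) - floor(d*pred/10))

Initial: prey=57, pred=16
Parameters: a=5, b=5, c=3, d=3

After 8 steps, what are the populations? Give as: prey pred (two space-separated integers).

Answer: 0 10

Derivation:
Step 1: prey: 57+28-45=40; pred: 16+27-4=39
Step 2: prey: 40+20-78=0; pred: 39+46-11=74
Step 3: prey: 0+0-0=0; pred: 74+0-22=52
Step 4: prey: 0+0-0=0; pred: 52+0-15=37
Step 5: prey: 0+0-0=0; pred: 37+0-11=26
Step 6: prey: 0+0-0=0; pred: 26+0-7=19
Step 7: prey: 0+0-0=0; pred: 19+0-5=14
Step 8: prey: 0+0-0=0; pred: 14+0-4=10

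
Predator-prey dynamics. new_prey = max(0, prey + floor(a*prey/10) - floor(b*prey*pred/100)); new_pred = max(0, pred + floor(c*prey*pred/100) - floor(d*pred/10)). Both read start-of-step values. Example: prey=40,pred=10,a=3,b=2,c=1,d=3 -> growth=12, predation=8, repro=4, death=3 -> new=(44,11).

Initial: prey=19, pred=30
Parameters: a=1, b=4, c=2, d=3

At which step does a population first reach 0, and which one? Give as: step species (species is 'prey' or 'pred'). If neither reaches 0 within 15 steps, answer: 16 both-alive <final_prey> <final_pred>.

Answer: 1 prey

Derivation:
Step 1: prey: 19+1-22=0; pred: 30+11-9=32
First extinction: prey at step 1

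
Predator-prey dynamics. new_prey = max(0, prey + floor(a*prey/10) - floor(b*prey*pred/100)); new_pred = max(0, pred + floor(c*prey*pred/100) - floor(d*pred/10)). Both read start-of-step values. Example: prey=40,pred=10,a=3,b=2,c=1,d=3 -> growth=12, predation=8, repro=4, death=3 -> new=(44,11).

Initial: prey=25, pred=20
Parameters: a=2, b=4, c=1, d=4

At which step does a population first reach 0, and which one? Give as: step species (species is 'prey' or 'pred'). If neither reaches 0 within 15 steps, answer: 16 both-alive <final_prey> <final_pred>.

Answer: 16 both-alive 19 2

Derivation:
Step 1: prey: 25+5-20=10; pred: 20+5-8=17
Step 2: prey: 10+2-6=6; pred: 17+1-6=12
Step 3: prey: 6+1-2=5; pred: 12+0-4=8
Step 4: prey: 5+1-1=5; pred: 8+0-3=5
Step 5: prey: 5+1-1=5; pred: 5+0-2=3
Step 6: prey: 5+1-0=6; pred: 3+0-1=2
Step 7: prey: 6+1-0=7; pred: 2+0-0=2
Step 8: prey: 7+1-0=8; pred: 2+0-0=2
Step 9: prey: 8+1-0=9; pred: 2+0-0=2
Step 10: prey: 9+1-0=10; pred: 2+0-0=2
Step 11: prey: 10+2-0=12; pred: 2+0-0=2
Step 12: prey: 12+2-0=14; pred: 2+0-0=2
Step 13: prey: 14+2-1=15; pred: 2+0-0=2
Step 14: prey: 15+3-1=17; pred: 2+0-0=2
Step 15: prey: 17+3-1=19; pred: 2+0-0=2
No extinction within 15 steps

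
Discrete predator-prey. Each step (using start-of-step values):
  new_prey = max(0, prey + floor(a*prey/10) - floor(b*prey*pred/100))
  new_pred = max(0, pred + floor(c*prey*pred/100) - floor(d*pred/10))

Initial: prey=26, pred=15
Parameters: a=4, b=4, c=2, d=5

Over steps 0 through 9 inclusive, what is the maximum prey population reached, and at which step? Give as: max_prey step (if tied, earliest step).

Step 1: prey: 26+10-15=21; pred: 15+7-7=15
Step 2: prey: 21+8-12=17; pred: 15+6-7=14
Step 3: prey: 17+6-9=14; pred: 14+4-7=11
Step 4: prey: 14+5-6=13; pred: 11+3-5=9
Step 5: prey: 13+5-4=14; pred: 9+2-4=7
Step 6: prey: 14+5-3=16; pred: 7+1-3=5
Step 7: prey: 16+6-3=19; pred: 5+1-2=4
Step 8: prey: 19+7-3=23; pred: 4+1-2=3
Step 9: prey: 23+9-2=30; pred: 3+1-1=3
Max prey = 30 at step 9

Answer: 30 9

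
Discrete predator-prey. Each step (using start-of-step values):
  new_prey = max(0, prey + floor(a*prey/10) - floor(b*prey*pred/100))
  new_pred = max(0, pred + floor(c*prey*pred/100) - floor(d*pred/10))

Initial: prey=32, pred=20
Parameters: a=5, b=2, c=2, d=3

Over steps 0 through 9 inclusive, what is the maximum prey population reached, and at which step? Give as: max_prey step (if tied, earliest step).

Step 1: prey: 32+16-12=36; pred: 20+12-6=26
Step 2: prey: 36+18-18=36; pred: 26+18-7=37
Step 3: prey: 36+18-26=28; pred: 37+26-11=52
Step 4: prey: 28+14-29=13; pred: 52+29-15=66
Step 5: prey: 13+6-17=2; pred: 66+17-19=64
Step 6: prey: 2+1-2=1; pred: 64+2-19=47
Step 7: prey: 1+0-0=1; pred: 47+0-14=33
Step 8: prey: 1+0-0=1; pred: 33+0-9=24
Step 9: prey: 1+0-0=1; pred: 24+0-7=17
Max prey = 36 at step 1

Answer: 36 1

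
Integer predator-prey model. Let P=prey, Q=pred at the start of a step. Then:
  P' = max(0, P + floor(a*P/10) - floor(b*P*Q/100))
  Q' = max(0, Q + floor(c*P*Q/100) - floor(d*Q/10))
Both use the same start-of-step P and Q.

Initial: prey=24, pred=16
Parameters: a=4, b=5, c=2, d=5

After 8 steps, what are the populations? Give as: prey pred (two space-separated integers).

Answer: 18 1

Derivation:
Step 1: prey: 24+9-19=14; pred: 16+7-8=15
Step 2: prey: 14+5-10=9; pred: 15+4-7=12
Step 3: prey: 9+3-5=7; pred: 12+2-6=8
Step 4: prey: 7+2-2=7; pred: 8+1-4=5
Step 5: prey: 7+2-1=8; pred: 5+0-2=3
Step 6: prey: 8+3-1=10; pred: 3+0-1=2
Step 7: prey: 10+4-1=13; pred: 2+0-1=1
Step 8: prey: 13+5-0=18; pred: 1+0-0=1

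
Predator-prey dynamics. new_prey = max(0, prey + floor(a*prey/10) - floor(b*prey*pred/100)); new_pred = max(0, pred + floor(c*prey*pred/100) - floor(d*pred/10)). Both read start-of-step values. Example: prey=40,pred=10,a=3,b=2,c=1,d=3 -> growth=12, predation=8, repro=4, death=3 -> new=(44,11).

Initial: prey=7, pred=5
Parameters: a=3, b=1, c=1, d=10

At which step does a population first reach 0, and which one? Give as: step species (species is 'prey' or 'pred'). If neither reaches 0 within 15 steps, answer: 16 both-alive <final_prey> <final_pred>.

Answer: 1 pred

Derivation:
Step 1: prey: 7+2-0=9; pred: 5+0-5=0
First extinction: pred at step 1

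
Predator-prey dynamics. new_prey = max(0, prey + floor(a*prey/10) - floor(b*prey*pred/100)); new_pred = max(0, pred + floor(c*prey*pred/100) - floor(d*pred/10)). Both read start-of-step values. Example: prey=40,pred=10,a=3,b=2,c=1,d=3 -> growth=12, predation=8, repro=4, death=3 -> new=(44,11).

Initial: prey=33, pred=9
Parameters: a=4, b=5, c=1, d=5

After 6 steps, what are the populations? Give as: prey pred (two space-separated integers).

Step 1: prey: 33+13-14=32; pred: 9+2-4=7
Step 2: prey: 32+12-11=33; pred: 7+2-3=6
Step 3: prey: 33+13-9=37; pred: 6+1-3=4
Step 4: prey: 37+14-7=44; pred: 4+1-2=3
Step 5: prey: 44+17-6=55; pred: 3+1-1=3
Step 6: prey: 55+22-8=69; pred: 3+1-1=3

Answer: 69 3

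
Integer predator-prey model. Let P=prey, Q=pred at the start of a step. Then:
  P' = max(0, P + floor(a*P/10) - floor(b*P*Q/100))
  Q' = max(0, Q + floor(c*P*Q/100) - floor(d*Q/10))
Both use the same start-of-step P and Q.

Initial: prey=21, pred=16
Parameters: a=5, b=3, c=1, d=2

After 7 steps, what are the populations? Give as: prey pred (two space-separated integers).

Answer: 21 16

Derivation:
Step 1: prey: 21+10-10=21; pred: 16+3-3=16
Step 2: prey: 21+10-10=21; pred: 16+3-3=16
Step 3: prey: 21+10-10=21; pred: 16+3-3=16
Step 4: prey: 21+10-10=21; pred: 16+3-3=16
Step 5: prey: 21+10-10=21; pred: 16+3-3=16
Step 6: prey: 21+10-10=21; pred: 16+3-3=16
Step 7: prey: 21+10-10=21; pred: 16+3-3=16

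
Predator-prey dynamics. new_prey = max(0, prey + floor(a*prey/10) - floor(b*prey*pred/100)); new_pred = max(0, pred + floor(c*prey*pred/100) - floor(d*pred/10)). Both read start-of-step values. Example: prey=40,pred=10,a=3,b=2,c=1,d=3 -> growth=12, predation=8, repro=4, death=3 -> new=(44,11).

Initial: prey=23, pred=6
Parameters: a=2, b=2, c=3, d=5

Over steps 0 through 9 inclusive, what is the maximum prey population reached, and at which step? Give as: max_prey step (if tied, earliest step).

Step 1: prey: 23+4-2=25; pred: 6+4-3=7
Step 2: prey: 25+5-3=27; pred: 7+5-3=9
Step 3: prey: 27+5-4=28; pred: 9+7-4=12
Step 4: prey: 28+5-6=27; pred: 12+10-6=16
Step 5: prey: 27+5-8=24; pred: 16+12-8=20
Step 6: prey: 24+4-9=19; pred: 20+14-10=24
Step 7: prey: 19+3-9=13; pred: 24+13-12=25
Step 8: prey: 13+2-6=9; pred: 25+9-12=22
Step 9: prey: 9+1-3=7; pred: 22+5-11=16
Max prey = 28 at step 3

Answer: 28 3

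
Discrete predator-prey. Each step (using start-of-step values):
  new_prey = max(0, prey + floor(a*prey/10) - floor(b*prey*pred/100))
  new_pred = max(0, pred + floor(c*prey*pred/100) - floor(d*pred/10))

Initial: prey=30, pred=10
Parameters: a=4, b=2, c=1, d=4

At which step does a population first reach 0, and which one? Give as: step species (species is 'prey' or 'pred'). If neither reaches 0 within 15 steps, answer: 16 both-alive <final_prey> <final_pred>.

Answer: 16 both-alive 1 7

Derivation:
Step 1: prey: 30+12-6=36; pred: 10+3-4=9
Step 2: prey: 36+14-6=44; pred: 9+3-3=9
Step 3: prey: 44+17-7=54; pred: 9+3-3=9
Step 4: prey: 54+21-9=66; pred: 9+4-3=10
Step 5: prey: 66+26-13=79; pred: 10+6-4=12
Step 6: prey: 79+31-18=92; pred: 12+9-4=17
Step 7: prey: 92+36-31=97; pred: 17+15-6=26
Step 8: prey: 97+38-50=85; pred: 26+25-10=41
Step 9: prey: 85+34-69=50; pred: 41+34-16=59
Step 10: prey: 50+20-59=11; pred: 59+29-23=65
Step 11: prey: 11+4-14=1; pred: 65+7-26=46
Step 12: prey: 1+0-0=1; pred: 46+0-18=28
Step 13: prey: 1+0-0=1; pred: 28+0-11=17
Step 14: prey: 1+0-0=1; pred: 17+0-6=11
Step 15: prey: 1+0-0=1; pred: 11+0-4=7
No extinction within 15 steps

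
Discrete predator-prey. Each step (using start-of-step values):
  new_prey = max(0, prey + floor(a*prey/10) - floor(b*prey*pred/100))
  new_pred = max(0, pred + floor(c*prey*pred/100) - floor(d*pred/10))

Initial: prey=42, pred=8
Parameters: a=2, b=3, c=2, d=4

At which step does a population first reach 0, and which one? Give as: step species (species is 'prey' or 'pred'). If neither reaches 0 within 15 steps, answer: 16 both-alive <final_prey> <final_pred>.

Answer: 16 both-alive 3 2

Derivation:
Step 1: prey: 42+8-10=40; pred: 8+6-3=11
Step 2: prey: 40+8-13=35; pred: 11+8-4=15
Step 3: prey: 35+7-15=27; pred: 15+10-6=19
Step 4: prey: 27+5-15=17; pred: 19+10-7=22
Step 5: prey: 17+3-11=9; pred: 22+7-8=21
Step 6: prey: 9+1-5=5; pred: 21+3-8=16
Step 7: prey: 5+1-2=4; pred: 16+1-6=11
Step 8: prey: 4+0-1=3; pred: 11+0-4=7
Step 9: prey: 3+0-0=3; pred: 7+0-2=5
Step 10: prey: 3+0-0=3; pred: 5+0-2=3
Step 11: prey: 3+0-0=3; pred: 3+0-1=2
Step 12: prey: 3+0-0=3; pred: 2+0-0=2
Steps 13-15: state stable at prey=3, pred=2 (no change)
No extinction within 15 steps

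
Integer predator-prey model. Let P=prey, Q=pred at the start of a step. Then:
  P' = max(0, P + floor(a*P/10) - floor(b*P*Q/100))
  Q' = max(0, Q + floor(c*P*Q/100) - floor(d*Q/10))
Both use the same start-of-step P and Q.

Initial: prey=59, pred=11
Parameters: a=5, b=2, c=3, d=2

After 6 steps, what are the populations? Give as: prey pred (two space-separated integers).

Answer: 0 132

Derivation:
Step 1: prey: 59+29-12=76; pred: 11+19-2=28
Step 2: prey: 76+38-42=72; pred: 28+63-5=86
Step 3: prey: 72+36-123=0; pred: 86+185-17=254
Step 4: prey: 0+0-0=0; pred: 254+0-50=204
Step 5: prey: 0+0-0=0; pred: 204+0-40=164
Step 6: prey: 0+0-0=0; pred: 164+0-32=132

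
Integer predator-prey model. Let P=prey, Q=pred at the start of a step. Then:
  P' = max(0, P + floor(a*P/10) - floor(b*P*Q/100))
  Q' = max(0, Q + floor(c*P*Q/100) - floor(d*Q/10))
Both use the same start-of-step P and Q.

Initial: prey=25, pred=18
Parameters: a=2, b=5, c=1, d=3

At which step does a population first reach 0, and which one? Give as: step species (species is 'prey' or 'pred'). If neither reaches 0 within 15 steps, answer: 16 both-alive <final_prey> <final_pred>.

Answer: 16 both-alive 1 3

Derivation:
Step 1: prey: 25+5-22=8; pred: 18+4-5=17
Step 2: prey: 8+1-6=3; pred: 17+1-5=13
Step 3: prey: 3+0-1=2; pred: 13+0-3=10
Step 4: prey: 2+0-1=1; pred: 10+0-3=7
Step 5: prey: 1+0-0=1; pred: 7+0-2=5
Step 6: prey: 1+0-0=1; pred: 5+0-1=4
Step 7: prey: 1+0-0=1; pred: 4+0-1=3
Step 8: prey: 1+0-0=1; pred: 3+0-0=3
Steps 9-15: state stable at prey=1, pred=3 (no change)
No extinction within 15 steps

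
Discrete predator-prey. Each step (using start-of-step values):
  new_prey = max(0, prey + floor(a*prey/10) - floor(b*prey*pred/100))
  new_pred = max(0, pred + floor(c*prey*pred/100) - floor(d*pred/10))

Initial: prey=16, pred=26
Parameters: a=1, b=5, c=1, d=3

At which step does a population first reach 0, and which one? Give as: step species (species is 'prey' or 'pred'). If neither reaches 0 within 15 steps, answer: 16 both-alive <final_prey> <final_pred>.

Step 1: prey: 16+1-20=0; pred: 26+4-7=23
First extinction: prey at step 1

Answer: 1 prey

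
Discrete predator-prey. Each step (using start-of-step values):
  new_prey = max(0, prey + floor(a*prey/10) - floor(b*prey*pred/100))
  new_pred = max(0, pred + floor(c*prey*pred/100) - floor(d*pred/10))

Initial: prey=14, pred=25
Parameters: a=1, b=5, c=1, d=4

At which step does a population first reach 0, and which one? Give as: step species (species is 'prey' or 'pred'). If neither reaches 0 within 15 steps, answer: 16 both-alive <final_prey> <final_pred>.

Step 1: prey: 14+1-17=0; pred: 25+3-10=18
First extinction: prey at step 1

Answer: 1 prey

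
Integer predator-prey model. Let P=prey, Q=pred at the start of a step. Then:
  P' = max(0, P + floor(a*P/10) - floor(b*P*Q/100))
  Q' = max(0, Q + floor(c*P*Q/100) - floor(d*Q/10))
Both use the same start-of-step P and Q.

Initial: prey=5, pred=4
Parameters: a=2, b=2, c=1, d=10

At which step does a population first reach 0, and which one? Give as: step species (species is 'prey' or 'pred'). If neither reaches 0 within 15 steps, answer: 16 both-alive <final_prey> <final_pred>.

Answer: 1 pred

Derivation:
Step 1: prey: 5+1-0=6; pred: 4+0-4=0
First extinction: pred at step 1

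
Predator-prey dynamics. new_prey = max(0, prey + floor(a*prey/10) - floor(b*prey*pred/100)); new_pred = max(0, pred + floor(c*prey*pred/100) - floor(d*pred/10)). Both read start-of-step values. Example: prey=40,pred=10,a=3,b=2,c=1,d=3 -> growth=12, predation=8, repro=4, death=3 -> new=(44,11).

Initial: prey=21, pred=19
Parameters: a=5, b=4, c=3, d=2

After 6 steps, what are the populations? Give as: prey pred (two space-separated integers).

Answer: 0 20

Derivation:
Step 1: prey: 21+10-15=16; pred: 19+11-3=27
Step 2: prey: 16+8-17=7; pred: 27+12-5=34
Step 3: prey: 7+3-9=1; pred: 34+7-6=35
Step 4: prey: 1+0-1=0; pred: 35+1-7=29
Step 5: prey: 0+0-0=0; pred: 29+0-5=24
Step 6: prey: 0+0-0=0; pred: 24+0-4=20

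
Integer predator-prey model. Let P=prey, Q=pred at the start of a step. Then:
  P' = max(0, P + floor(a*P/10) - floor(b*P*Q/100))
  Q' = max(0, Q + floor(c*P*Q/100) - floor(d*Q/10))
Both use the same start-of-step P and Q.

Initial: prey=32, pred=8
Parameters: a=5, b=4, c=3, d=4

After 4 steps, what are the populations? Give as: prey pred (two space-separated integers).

Step 1: prey: 32+16-10=38; pred: 8+7-3=12
Step 2: prey: 38+19-18=39; pred: 12+13-4=21
Step 3: prey: 39+19-32=26; pred: 21+24-8=37
Step 4: prey: 26+13-38=1; pred: 37+28-14=51

Answer: 1 51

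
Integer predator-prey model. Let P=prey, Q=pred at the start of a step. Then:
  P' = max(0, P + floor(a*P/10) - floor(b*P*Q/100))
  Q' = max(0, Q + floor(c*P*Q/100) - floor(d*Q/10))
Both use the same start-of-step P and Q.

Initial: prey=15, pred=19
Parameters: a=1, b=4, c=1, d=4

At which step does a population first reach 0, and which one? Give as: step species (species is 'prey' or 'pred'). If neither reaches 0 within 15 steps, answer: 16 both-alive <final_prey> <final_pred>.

Answer: 16 both-alive 2 2

Derivation:
Step 1: prey: 15+1-11=5; pred: 19+2-7=14
Step 2: prey: 5+0-2=3; pred: 14+0-5=9
Step 3: prey: 3+0-1=2; pred: 9+0-3=6
Step 4: prey: 2+0-0=2; pred: 6+0-2=4
Step 5: prey: 2+0-0=2; pred: 4+0-1=3
Step 6: prey: 2+0-0=2; pred: 3+0-1=2
Step 7: prey: 2+0-0=2; pred: 2+0-0=2
Steps 8-15: state stable at prey=2, pred=2 (no change)
No extinction within 15 steps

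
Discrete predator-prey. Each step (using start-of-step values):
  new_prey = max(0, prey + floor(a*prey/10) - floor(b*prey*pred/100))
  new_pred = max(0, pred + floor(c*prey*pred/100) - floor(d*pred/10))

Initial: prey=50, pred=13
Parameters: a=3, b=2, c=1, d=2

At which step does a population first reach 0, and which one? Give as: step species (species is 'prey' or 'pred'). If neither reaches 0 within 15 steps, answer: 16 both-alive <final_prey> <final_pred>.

Answer: 16 both-alive 2 8

Derivation:
Step 1: prey: 50+15-13=52; pred: 13+6-2=17
Step 2: prey: 52+15-17=50; pred: 17+8-3=22
Step 3: prey: 50+15-22=43; pred: 22+11-4=29
Step 4: prey: 43+12-24=31; pred: 29+12-5=36
Step 5: prey: 31+9-22=18; pred: 36+11-7=40
Step 6: prey: 18+5-14=9; pred: 40+7-8=39
Step 7: prey: 9+2-7=4; pred: 39+3-7=35
Step 8: prey: 4+1-2=3; pred: 35+1-7=29
Step 9: prey: 3+0-1=2; pred: 29+0-5=24
Step 10: prey: 2+0-0=2; pred: 24+0-4=20
Step 11: prey: 2+0-0=2; pred: 20+0-4=16
Step 12: prey: 2+0-0=2; pred: 16+0-3=13
Step 13: prey: 2+0-0=2; pred: 13+0-2=11
Step 14: prey: 2+0-0=2; pred: 11+0-2=9
Step 15: prey: 2+0-0=2; pred: 9+0-1=8
No extinction within 15 steps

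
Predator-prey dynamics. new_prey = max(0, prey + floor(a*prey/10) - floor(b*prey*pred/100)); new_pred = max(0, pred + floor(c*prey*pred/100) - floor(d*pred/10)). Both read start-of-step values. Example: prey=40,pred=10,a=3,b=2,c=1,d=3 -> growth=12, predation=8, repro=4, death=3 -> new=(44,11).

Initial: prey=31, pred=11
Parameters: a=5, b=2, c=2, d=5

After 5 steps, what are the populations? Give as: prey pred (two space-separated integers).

Step 1: prey: 31+15-6=40; pred: 11+6-5=12
Step 2: prey: 40+20-9=51; pred: 12+9-6=15
Step 3: prey: 51+25-15=61; pred: 15+15-7=23
Step 4: prey: 61+30-28=63; pred: 23+28-11=40
Step 5: prey: 63+31-50=44; pred: 40+50-20=70

Answer: 44 70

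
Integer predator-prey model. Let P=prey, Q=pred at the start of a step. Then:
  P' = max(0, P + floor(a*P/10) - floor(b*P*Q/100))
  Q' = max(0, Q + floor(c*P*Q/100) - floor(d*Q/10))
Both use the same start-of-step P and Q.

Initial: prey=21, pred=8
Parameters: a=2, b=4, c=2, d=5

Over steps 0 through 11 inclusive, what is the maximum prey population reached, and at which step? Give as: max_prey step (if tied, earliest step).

Answer: 26 11

Derivation:
Step 1: prey: 21+4-6=19; pred: 8+3-4=7
Step 2: prey: 19+3-5=17; pred: 7+2-3=6
Step 3: prey: 17+3-4=16; pred: 6+2-3=5
Step 4: prey: 16+3-3=16; pred: 5+1-2=4
Step 5: prey: 16+3-2=17; pred: 4+1-2=3
Step 6: prey: 17+3-2=18; pred: 3+1-1=3
Step 7: prey: 18+3-2=19; pred: 3+1-1=3
Step 8: prey: 19+3-2=20; pred: 3+1-1=3
Step 9: prey: 20+4-2=22; pred: 3+1-1=3
Step 10: prey: 22+4-2=24; pred: 3+1-1=3
Step 11: prey: 24+4-2=26; pred: 3+1-1=3
Max prey = 26 at step 11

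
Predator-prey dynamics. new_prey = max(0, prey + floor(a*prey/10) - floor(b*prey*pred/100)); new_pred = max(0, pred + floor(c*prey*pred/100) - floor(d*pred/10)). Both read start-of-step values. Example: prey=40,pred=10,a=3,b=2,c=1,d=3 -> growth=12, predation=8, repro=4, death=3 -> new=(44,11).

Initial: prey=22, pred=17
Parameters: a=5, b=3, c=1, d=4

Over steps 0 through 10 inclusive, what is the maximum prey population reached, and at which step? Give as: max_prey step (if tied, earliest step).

Answer: 97 9

Derivation:
Step 1: prey: 22+11-11=22; pred: 17+3-6=14
Step 2: prey: 22+11-9=24; pred: 14+3-5=12
Step 3: prey: 24+12-8=28; pred: 12+2-4=10
Step 4: prey: 28+14-8=34; pred: 10+2-4=8
Step 5: prey: 34+17-8=43; pred: 8+2-3=7
Step 6: prey: 43+21-9=55; pred: 7+3-2=8
Step 7: prey: 55+27-13=69; pred: 8+4-3=9
Step 8: prey: 69+34-18=85; pred: 9+6-3=12
Step 9: prey: 85+42-30=97; pred: 12+10-4=18
Step 10: prey: 97+48-52=93; pred: 18+17-7=28
Max prey = 97 at step 9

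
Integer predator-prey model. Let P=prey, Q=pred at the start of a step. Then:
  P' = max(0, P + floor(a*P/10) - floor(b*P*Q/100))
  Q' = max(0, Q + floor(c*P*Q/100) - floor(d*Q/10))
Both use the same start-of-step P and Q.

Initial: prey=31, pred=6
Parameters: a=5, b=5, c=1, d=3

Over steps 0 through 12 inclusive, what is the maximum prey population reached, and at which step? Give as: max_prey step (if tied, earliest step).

Step 1: prey: 31+15-9=37; pred: 6+1-1=6
Step 2: prey: 37+18-11=44; pred: 6+2-1=7
Step 3: prey: 44+22-15=51; pred: 7+3-2=8
Step 4: prey: 51+25-20=56; pred: 8+4-2=10
Step 5: prey: 56+28-28=56; pred: 10+5-3=12
Step 6: prey: 56+28-33=51; pred: 12+6-3=15
Step 7: prey: 51+25-38=38; pred: 15+7-4=18
Step 8: prey: 38+19-34=23; pred: 18+6-5=19
Step 9: prey: 23+11-21=13; pred: 19+4-5=18
Step 10: prey: 13+6-11=8; pred: 18+2-5=15
Step 11: prey: 8+4-6=6; pred: 15+1-4=12
Step 12: prey: 6+3-3=6; pred: 12+0-3=9
Max prey = 56 at step 4

Answer: 56 4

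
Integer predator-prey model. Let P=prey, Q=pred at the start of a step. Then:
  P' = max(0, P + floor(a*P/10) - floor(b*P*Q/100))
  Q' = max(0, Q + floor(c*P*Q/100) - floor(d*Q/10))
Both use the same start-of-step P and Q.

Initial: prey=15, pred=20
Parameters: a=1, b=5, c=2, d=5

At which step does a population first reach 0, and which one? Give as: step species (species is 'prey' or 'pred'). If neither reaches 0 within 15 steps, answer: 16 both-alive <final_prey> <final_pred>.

Step 1: prey: 15+1-15=1; pred: 20+6-10=16
Step 2: prey: 1+0-0=1; pred: 16+0-8=8
Step 3: prey: 1+0-0=1; pred: 8+0-4=4
Step 4: prey: 1+0-0=1; pred: 4+0-2=2
Step 5: prey: 1+0-0=1; pred: 2+0-1=1
Step 6: prey: 1+0-0=1; pred: 1+0-0=1
Steps 7-15: state stable at prey=1, pred=1 (no change)
No extinction within 15 steps

Answer: 16 both-alive 1 1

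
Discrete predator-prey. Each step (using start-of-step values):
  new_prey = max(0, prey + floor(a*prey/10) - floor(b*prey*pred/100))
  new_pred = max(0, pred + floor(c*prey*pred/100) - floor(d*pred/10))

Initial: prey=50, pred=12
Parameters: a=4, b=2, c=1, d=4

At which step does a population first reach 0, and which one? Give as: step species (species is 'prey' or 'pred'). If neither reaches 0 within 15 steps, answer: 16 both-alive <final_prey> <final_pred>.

Step 1: prey: 50+20-12=58; pred: 12+6-4=14
Step 2: prey: 58+23-16=65; pred: 14+8-5=17
Step 3: prey: 65+26-22=69; pred: 17+11-6=22
Step 4: prey: 69+27-30=66; pred: 22+15-8=29
Step 5: prey: 66+26-38=54; pred: 29+19-11=37
Step 6: prey: 54+21-39=36; pred: 37+19-14=42
Step 7: prey: 36+14-30=20; pred: 42+15-16=41
Step 8: prey: 20+8-16=12; pred: 41+8-16=33
Step 9: prey: 12+4-7=9; pred: 33+3-13=23
Step 10: prey: 9+3-4=8; pred: 23+2-9=16
Step 11: prey: 8+3-2=9; pred: 16+1-6=11
Step 12: prey: 9+3-1=11; pred: 11+0-4=7
Step 13: prey: 11+4-1=14; pred: 7+0-2=5
Step 14: prey: 14+5-1=18; pred: 5+0-2=3
Step 15: prey: 18+7-1=24; pred: 3+0-1=2
No extinction within 15 steps

Answer: 16 both-alive 24 2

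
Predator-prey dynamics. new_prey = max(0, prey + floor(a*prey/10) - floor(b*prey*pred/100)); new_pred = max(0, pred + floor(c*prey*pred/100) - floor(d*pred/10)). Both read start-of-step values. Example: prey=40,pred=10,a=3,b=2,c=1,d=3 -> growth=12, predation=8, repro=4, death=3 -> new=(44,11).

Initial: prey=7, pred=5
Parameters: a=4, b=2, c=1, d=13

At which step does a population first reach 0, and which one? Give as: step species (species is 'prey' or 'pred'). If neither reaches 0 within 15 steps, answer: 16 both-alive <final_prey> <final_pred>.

Step 1: prey: 7+2-0=9; pred: 5+0-6=0
First extinction: pred at step 1

Answer: 1 pred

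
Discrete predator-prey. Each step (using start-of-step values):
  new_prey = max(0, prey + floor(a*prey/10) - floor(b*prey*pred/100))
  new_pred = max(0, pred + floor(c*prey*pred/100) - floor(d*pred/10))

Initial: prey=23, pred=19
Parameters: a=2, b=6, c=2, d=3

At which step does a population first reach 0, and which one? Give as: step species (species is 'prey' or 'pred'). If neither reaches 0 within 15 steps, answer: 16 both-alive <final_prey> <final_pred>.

Answer: 2 prey

Derivation:
Step 1: prey: 23+4-26=1; pred: 19+8-5=22
Step 2: prey: 1+0-1=0; pred: 22+0-6=16
First extinction: prey at step 2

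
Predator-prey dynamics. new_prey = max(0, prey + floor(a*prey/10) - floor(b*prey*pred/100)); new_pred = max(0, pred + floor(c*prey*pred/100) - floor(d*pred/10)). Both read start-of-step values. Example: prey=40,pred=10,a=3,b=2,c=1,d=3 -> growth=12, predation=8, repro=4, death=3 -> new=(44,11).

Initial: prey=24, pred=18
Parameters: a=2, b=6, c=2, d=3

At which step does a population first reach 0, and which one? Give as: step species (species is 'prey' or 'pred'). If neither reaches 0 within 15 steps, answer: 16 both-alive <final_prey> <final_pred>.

Answer: 2 prey

Derivation:
Step 1: prey: 24+4-25=3; pred: 18+8-5=21
Step 2: prey: 3+0-3=0; pred: 21+1-6=16
First extinction: prey at step 2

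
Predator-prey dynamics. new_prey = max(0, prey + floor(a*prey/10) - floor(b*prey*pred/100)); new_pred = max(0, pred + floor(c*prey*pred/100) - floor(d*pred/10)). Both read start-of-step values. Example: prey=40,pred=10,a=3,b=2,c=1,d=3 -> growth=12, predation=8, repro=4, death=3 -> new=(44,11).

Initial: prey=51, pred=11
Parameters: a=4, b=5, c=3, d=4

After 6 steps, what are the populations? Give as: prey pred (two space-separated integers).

Step 1: prey: 51+20-28=43; pred: 11+16-4=23
Step 2: prey: 43+17-49=11; pred: 23+29-9=43
Step 3: prey: 11+4-23=0; pred: 43+14-17=40
Step 4: prey: 0+0-0=0; pred: 40+0-16=24
Step 5: prey: 0+0-0=0; pred: 24+0-9=15
Step 6: prey: 0+0-0=0; pred: 15+0-6=9

Answer: 0 9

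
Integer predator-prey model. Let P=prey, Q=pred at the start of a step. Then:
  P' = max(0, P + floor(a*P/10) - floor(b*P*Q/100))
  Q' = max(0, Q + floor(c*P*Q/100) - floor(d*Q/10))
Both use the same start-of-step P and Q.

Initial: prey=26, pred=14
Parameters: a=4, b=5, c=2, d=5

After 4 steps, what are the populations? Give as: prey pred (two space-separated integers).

Step 1: prey: 26+10-18=18; pred: 14+7-7=14
Step 2: prey: 18+7-12=13; pred: 14+5-7=12
Step 3: prey: 13+5-7=11; pred: 12+3-6=9
Step 4: prey: 11+4-4=11; pred: 9+1-4=6

Answer: 11 6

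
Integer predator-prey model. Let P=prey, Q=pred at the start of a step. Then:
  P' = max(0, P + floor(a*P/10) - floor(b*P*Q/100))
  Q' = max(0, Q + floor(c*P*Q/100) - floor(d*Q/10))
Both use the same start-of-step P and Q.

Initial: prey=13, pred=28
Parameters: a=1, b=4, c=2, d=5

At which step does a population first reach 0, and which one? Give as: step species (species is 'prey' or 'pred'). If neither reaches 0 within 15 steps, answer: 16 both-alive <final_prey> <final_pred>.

Answer: 1 prey

Derivation:
Step 1: prey: 13+1-14=0; pred: 28+7-14=21
First extinction: prey at step 1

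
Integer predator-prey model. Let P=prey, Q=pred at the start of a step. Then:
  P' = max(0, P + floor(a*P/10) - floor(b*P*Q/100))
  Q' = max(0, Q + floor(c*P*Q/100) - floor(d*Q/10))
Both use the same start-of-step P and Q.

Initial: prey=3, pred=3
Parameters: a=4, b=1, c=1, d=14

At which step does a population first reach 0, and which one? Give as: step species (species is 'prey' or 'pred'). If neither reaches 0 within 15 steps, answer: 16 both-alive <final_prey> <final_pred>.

Answer: 1 pred

Derivation:
Step 1: prey: 3+1-0=4; pred: 3+0-4=0
First extinction: pred at step 1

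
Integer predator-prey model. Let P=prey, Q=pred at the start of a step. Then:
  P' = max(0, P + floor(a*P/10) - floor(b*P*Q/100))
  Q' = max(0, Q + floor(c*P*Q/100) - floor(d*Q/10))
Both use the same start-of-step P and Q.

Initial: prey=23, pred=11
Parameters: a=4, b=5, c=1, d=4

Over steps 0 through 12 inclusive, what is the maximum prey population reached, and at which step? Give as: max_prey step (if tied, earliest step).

Step 1: prey: 23+9-12=20; pred: 11+2-4=9
Step 2: prey: 20+8-9=19; pred: 9+1-3=7
Step 3: prey: 19+7-6=20; pred: 7+1-2=6
Step 4: prey: 20+8-6=22; pred: 6+1-2=5
Step 5: prey: 22+8-5=25; pred: 5+1-2=4
Step 6: prey: 25+10-5=30; pred: 4+1-1=4
Step 7: prey: 30+12-6=36; pred: 4+1-1=4
Step 8: prey: 36+14-7=43; pred: 4+1-1=4
Step 9: prey: 43+17-8=52; pred: 4+1-1=4
Step 10: prey: 52+20-10=62; pred: 4+2-1=5
Step 11: prey: 62+24-15=71; pred: 5+3-2=6
Step 12: prey: 71+28-21=78; pred: 6+4-2=8
Max prey = 78 at step 12

Answer: 78 12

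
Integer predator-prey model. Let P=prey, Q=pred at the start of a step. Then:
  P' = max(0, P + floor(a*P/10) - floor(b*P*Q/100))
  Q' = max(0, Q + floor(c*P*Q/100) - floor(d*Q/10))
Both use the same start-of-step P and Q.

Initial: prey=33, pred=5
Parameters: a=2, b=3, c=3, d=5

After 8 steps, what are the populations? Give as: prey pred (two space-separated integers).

Answer: 2 8

Derivation:
Step 1: prey: 33+6-4=35; pred: 5+4-2=7
Step 2: prey: 35+7-7=35; pred: 7+7-3=11
Step 3: prey: 35+7-11=31; pred: 11+11-5=17
Step 4: prey: 31+6-15=22; pred: 17+15-8=24
Step 5: prey: 22+4-15=11; pred: 24+15-12=27
Step 6: prey: 11+2-8=5; pred: 27+8-13=22
Step 7: prey: 5+1-3=3; pred: 22+3-11=14
Step 8: prey: 3+0-1=2; pred: 14+1-7=8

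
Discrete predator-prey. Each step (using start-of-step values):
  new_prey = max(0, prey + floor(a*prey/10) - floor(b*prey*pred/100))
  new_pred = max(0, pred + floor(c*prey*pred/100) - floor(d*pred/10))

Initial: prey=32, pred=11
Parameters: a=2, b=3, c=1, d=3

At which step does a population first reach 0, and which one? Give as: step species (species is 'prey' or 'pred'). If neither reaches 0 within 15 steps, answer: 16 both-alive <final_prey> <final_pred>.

Step 1: prey: 32+6-10=28; pred: 11+3-3=11
Step 2: prey: 28+5-9=24; pred: 11+3-3=11
Step 3: prey: 24+4-7=21; pred: 11+2-3=10
Step 4: prey: 21+4-6=19; pred: 10+2-3=9
Step 5: prey: 19+3-5=17; pred: 9+1-2=8
Step 6: prey: 17+3-4=16; pred: 8+1-2=7
Step 7: prey: 16+3-3=16; pred: 7+1-2=6
Step 8: prey: 16+3-2=17; pred: 6+0-1=5
Step 9: prey: 17+3-2=18; pred: 5+0-1=4
Step 10: prey: 18+3-2=19; pred: 4+0-1=3
Step 11: prey: 19+3-1=21; pred: 3+0-0=3
Step 12: prey: 21+4-1=24; pred: 3+0-0=3
Step 13: prey: 24+4-2=26; pred: 3+0-0=3
Step 14: prey: 26+5-2=29; pred: 3+0-0=3
Step 15: prey: 29+5-2=32; pred: 3+0-0=3
No extinction within 15 steps

Answer: 16 both-alive 32 3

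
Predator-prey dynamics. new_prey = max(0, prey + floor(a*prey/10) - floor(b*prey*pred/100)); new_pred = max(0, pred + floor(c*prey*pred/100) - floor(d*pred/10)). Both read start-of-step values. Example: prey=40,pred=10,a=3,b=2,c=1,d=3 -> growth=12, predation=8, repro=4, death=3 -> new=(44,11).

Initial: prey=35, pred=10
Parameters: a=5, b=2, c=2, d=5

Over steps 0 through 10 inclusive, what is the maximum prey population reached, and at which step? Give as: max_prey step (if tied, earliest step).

Answer: 67 3

Derivation:
Step 1: prey: 35+17-7=45; pred: 10+7-5=12
Step 2: prey: 45+22-10=57; pred: 12+10-6=16
Step 3: prey: 57+28-18=67; pred: 16+18-8=26
Step 4: prey: 67+33-34=66; pred: 26+34-13=47
Step 5: prey: 66+33-62=37; pred: 47+62-23=86
Step 6: prey: 37+18-63=0; pred: 86+63-43=106
Step 7: prey: 0+0-0=0; pred: 106+0-53=53
Step 8: prey: 0+0-0=0; pred: 53+0-26=27
Step 9: prey: 0+0-0=0; pred: 27+0-13=14
Step 10: prey: 0+0-0=0; pred: 14+0-7=7
Max prey = 67 at step 3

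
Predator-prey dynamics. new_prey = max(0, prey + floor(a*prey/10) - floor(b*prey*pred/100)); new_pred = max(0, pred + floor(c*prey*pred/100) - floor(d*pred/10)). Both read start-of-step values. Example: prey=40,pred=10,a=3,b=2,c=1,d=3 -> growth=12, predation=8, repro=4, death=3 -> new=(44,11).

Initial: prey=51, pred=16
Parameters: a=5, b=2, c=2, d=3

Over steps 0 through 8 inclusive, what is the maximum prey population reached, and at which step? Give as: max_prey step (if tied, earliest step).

Answer: 60 1

Derivation:
Step 1: prey: 51+25-16=60; pred: 16+16-4=28
Step 2: prey: 60+30-33=57; pred: 28+33-8=53
Step 3: prey: 57+28-60=25; pred: 53+60-15=98
Step 4: prey: 25+12-49=0; pred: 98+49-29=118
Step 5: prey: 0+0-0=0; pred: 118+0-35=83
Step 6: prey: 0+0-0=0; pred: 83+0-24=59
Step 7: prey: 0+0-0=0; pred: 59+0-17=42
Step 8: prey: 0+0-0=0; pred: 42+0-12=30
Max prey = 60 at step 1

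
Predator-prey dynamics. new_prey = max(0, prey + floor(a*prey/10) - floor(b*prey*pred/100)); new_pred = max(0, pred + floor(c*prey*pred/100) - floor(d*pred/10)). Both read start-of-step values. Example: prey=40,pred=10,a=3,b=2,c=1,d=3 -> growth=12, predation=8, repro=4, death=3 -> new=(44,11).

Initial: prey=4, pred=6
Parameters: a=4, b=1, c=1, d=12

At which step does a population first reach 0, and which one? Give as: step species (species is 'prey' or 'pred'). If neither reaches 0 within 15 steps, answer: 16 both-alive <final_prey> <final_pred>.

Step 1: prey: 4+1-0=5; pred: 6+0-7=0
First extinction: pred at step 1

Answer: 1 pred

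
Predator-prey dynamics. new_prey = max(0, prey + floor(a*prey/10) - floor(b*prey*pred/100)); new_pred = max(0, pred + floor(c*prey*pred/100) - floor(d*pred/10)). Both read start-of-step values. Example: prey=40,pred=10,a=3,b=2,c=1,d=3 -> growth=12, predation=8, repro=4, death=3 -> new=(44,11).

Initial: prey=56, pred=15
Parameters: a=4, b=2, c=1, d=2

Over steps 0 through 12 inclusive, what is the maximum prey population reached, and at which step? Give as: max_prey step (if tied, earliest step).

Step 1: prey: 56+22-16=62; pred: 15+8-3=20
Step 2: prey: 62+24-24=62; pred: 20+12-4=28
Step 3: prey: 62+24-34=52; pred: 28+17-5=40
Step 4: prey: 52+20-41=31; pred: 40+20-8=52
Step 5: prey: 31+12-32=11; pred: 52+16-10=58
Step 6: prey: 11+4-12=3; pred: 58+6-11=53
Step 7: prey: 3+1-3=1; pred: 53+1-10=44
Step 8: prey: 1+0-0=1; pred: 44+0-8=36
Step 9: prey: 1+0-0=1; pred: 36+0-7=29
Step 10: prey: 1+0-0=1; pred: 29+0-5=24
Step 11: prey: 1+0-0=1; pred: 24+0-4=20
Step 12: prey: 1+0-0=1; pred: 20+0-4=16
Max prey = 62 at step 1

Answer: 62 1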